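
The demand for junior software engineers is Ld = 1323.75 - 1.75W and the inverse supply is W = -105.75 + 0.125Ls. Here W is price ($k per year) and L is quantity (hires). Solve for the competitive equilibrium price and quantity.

W* = 49, L* = 1238

Inverting to quantity form: Ls = 846 + 8W.
Equating demand and supply, 1323.75 - 1.75W = 846 + 8W gives 9.75W = 477.75, so W* = 49.
Then L* = 1323.75 - 1.75(49) = 1238.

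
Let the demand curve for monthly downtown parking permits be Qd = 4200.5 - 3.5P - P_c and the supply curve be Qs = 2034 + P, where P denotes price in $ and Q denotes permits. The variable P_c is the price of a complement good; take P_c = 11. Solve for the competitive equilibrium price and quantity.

P* = 479, Q* = 2513

With P_c = 11, demand is Qd = 4189.5 - 3.5P.
Set Qd = Qs: 4189.5 - 3.5P = 2034 + P, so 2155.5 = 4.5P and P* = 479.
Then Q* = 4189.5 - 3.5(479) = 2513.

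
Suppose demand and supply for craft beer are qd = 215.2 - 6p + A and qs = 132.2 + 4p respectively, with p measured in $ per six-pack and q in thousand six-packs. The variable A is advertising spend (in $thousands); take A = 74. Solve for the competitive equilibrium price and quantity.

p* = 15.7, q* = 195

With A = 74, demand is qd = 289.2 - 6p.
At equilibrium qd = qs, so 289.2 - 6p = 132.2 + 4p; collecting terms, 157 = 10p and p* = 15.7.
Substitute back: q* = 289.2 - 6(15.7) = 195.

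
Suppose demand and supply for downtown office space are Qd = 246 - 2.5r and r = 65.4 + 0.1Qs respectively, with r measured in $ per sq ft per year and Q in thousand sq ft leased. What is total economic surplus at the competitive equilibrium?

Total surplus = 1089

Rewriting in direct form: Qs = -654 + 10r.
Equating demand and supply, 246 - 2.5r = -654 + 10r gives 12.5r = 900, so r* = 72.
Substitute back: Q* = 246 - 2.5(72) = 66.
Demand choke price = 98.4; supply choke price = 65.4. CS = ½(98.4 - 72)(66) = 871.2; PS = ½(72 - 65.4)(66) = 217.8. Total surplus = 1089.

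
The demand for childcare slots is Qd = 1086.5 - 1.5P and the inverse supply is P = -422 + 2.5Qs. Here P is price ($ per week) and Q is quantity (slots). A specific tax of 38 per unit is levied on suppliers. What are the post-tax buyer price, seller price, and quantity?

Rewriting in direct form: Qs = 168.8 + 0.4P.
The tax drives a wedge P_b - P_s = 38. Substituting P_s = P_b - 38 into supply: Qs = 153.6 + 0.4P_b.
Set Qd = Qs: 1086.5 - 1.5P_b = 153.6 + 0.4P_b, so 932.9 = 1.9P_b and P_b = 491.
Then P_s = 491 - 38 = 453 and Q = 1086.5 - 1.5(491) = 350.

P_b = 491, P_s = 453, Q = 350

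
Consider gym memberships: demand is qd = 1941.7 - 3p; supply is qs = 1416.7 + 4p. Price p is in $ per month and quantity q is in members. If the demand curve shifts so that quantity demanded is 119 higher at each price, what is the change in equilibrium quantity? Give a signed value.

Set qd = qs: 1941.7 - 3p = 1416.7 + 4p, so 525 = 7p and p* = 75.
From the demand curve, q* = 1941.7 - 3(75) = 1716.7.
After the shift, demand is qd = 2060.7 - 3p.
New equilibrium: 644 = 7p, so p = 92 and q = 1784.7.
Δq = 1784.7 - 1716.7 = 68.

Δq = 68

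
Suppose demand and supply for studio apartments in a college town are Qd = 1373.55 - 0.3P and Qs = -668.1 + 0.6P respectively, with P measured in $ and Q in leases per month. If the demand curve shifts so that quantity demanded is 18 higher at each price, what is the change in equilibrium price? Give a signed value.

ΔP = 20

Set Qd = Qs: 1373.55 - 0.3P = -668.1 + 0.6P, so 2041.65 = 0.9P and P* = 2268.5.
Plugging P* into demand: Q* = 1373.55 - 0.3(2268.5) = 693.
After the shift, demand is Qd = 1391.55 - 0.3P.
New equilibrium: 2059.65 = 0.9P, so P = 2288.5 and Q = 705.
ΔP = 2288.5 - 2268.5 = 20.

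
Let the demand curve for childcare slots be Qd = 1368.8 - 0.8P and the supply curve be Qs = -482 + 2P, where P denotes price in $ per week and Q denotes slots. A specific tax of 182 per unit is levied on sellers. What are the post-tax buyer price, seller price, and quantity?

The tax drives a wedge P_b - P_s = 182. Substituting P_s = P_b - 182 into supply: Qs = -846 + 2P_b.
Set Qd = Qs: 1368.8 - 0.8P_b = -846 + 2P_b, so 2214.8 = 2.8P_b and P_b = 791.
So P_s = 609 and the quantity traded is Q = 1368.8 - 0.8(791) = 736.

P_b = 791, P_s = 609, Q = 736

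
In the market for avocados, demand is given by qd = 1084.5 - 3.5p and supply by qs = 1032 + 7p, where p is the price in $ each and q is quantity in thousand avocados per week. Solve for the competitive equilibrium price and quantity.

The market clears where 1084.5 - 3.5p = 1032 + 7p. Rearranging, 10.5p = 52.5, hence p* = 5.
Plugging p* into demand: q* = 1084.5 - 3.5(5) = 1067.

p* = 5, q* = 1067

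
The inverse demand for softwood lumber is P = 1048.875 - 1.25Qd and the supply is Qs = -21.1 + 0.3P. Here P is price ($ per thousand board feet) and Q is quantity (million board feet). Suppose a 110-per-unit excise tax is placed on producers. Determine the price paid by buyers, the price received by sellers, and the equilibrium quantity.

P_b = 812, P_s = 702, Q = 189.5

Solving each curve for Q: Qd = 839.1 - 0.8P.
The tax drives a wedge P_b - P_s = 110. Substituting P_s = P_b - 110 into supply: Qs = -54.1 + 0.3P_b.
Equate demand and the shifted supply: 839.1 - 0.8P_b = -54.1 + 0.3P_b, giving 1.1P_b = 893.2, so P_b = 812.
Then P_s = 812 - 110 = 702 and Q = 839.1 - 0.8(812) = 189.5.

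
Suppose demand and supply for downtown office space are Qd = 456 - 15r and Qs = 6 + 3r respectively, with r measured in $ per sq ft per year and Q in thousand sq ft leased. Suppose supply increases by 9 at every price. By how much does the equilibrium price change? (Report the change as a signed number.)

Equating demand and supply, 456 - 15r = 6 + 3r gives 18r = 450, so r* = 25.
Then Q* = 456 - 15(25) = 81.
After the shift, supply is Qs = 15 + 3r.
Re-solving, 18r = 441 gives r = 24.5 and Q = 88.5.
Δr = 24.5 - 25 = -0.5.

Δr = -0.5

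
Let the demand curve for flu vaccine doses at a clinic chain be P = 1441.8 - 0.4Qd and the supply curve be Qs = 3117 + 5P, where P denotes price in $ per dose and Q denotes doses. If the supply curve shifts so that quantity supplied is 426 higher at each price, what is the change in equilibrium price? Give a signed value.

In direct form, Qd = 3604.5 - 2.5P.
At equilibrium Qd = Qs, so 3604.5 - 2.5P = 3117 + 5P; collecting terms, 487.5 = 7.5P and P* = 65.
Substitute back: Q* = 3604.5 - 2.5(65) = 3442.
After the shift, supply is Qs = 3543 + 5P.
Re-solving, 7.5P = 61.5 gives P = 8.2 and Q = 3584.
ΔP = 8.2 - 65 = -56.8.

ΔP = -56.8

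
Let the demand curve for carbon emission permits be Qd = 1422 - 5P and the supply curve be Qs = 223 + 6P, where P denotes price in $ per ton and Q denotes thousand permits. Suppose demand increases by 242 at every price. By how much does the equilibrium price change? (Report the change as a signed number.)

ΔP = 22

The market clears where 1422 - 5P = 223 + 6P. Rearranging, 11P = 1199, hence P* = 109.
Then Q* = 1422 - 5(109) = 877.
After the shift, demand is Qd = 1664 - 5P.
The new intersection has 1441 = 11P, i.e. P = 131, Q = 1009.
ΔP = 131 - 109 = 22.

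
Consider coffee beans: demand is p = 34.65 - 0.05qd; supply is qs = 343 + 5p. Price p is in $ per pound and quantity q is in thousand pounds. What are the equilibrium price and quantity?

Solving each curve for q: qd = 693 - 20p.
The market clears where 693 - 20p = 343 + 5p. Rearranging, 25p = 350, hence p* = 14.
Plugging p* into demand: q* = 693 - 20(14) = 413.

p* = 14, q* = 413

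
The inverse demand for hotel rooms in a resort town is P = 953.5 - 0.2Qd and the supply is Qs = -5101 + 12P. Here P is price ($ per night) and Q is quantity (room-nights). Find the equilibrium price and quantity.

P* = 580.5, Q* = 1865

Rewriting in direct form: Qd = 4767.5 - 5P.
Set Qd = Qs: 4767.5 - 5P = -5101 + 12P, so 9868.5 = 17P and P* = 580.5.
Plugging P* into demand: Q* = 4767.5 - 5(580.5) = 1865.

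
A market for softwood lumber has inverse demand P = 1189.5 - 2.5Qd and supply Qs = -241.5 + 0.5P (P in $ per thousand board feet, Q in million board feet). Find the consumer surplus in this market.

Solving each curve for Q: Qd = 475.8 - 0.4P.
Set Qd = Qs: 475.8 - 0.4P = -241.5 + 0.5P, so 717.3 = 0.9P and P* = 797.
Substitute back: Q* = 475.8 - 0.4(797) = 157.
Demand choke price (Qd = 0): P = 475.8/0.4 = 1189.5. Consumer surplus = ½ × (1189.5 - 797) × 157 = 30811.25.

Consumer surplus = 30811.25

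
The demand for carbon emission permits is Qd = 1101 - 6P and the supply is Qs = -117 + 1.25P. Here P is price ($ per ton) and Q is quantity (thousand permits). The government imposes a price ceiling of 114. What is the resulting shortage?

With P fixed at 114, quantity demanded is 417 and quantity supplied is 25.5.
Shortage = Qd - Qs = 417 - 25.5 = 391.5.

Shortage = 391.5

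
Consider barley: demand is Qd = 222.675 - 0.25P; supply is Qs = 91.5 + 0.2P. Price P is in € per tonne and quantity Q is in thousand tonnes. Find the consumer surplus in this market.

The market clears where 222.675 - 0.25P = 91.5 + 0.2P. Rearranging, 0.45P = 131.175, hence P* = 291.5.
Substitute back: Q* = 222.675 - 0.25(291.5) = 149.8.
Demand choke price (Qd = 0): P = 222.675/0.25 = 890.7. Consumer surplus = ½ × (890.7 - 291.5) × 149.8 = 44880.08.

Consumer surplus = 44880.08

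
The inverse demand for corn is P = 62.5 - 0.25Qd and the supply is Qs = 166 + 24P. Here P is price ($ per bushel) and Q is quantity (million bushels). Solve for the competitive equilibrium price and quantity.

Rewriting in direct form: Qd = 250 - 4P.
The market clears where 250 - 4P = 166 + 24P. Rearranging, 28P = 84, hence P* = 3.
Substitute back: Q* = 250 - 4(3) = 238.

P* = 3, Q* = 238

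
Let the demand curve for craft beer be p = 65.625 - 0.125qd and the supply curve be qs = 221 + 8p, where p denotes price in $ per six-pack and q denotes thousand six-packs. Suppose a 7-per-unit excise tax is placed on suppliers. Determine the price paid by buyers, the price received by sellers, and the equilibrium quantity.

Solving each curve for q: qd = 525 - 8p.
Suppliers keep p_s = p_b - 7 per unit, so supply in terms of the buyer price is qs = 165 + 8p_b.
Set qd = qs: 525 - 8p_b = 165 + 8p_b, so 360 = 16p_b and p_b = 22.5.
So p_s = 15.5 and the quantity traded is q = 525 - 8(22.5) = 345.

p_b = 22.5, p_s = 15.5, q = 345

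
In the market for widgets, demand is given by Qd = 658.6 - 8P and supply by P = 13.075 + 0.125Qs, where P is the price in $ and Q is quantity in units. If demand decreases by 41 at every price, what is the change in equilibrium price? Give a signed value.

Solving each curve for Q: Qs = -104.6 + 8P.
At equilibrium Qd = Qs, so 658.6 - 8P = -104.6 + 8P; collecting terms, 763.2 = 16P and P* = 47.7.
From the demand curve, Q* = 658.6 - 8(47.7) = 277.
After the shift, demand is Qd = 617.6 - 8P.
New equilibrium: 722.2 = 16P, so P = 45.1375 and Q = 256.5.
ΔP = 45.1375 - 47.7 = -2.5625.

ΔP = -2.5625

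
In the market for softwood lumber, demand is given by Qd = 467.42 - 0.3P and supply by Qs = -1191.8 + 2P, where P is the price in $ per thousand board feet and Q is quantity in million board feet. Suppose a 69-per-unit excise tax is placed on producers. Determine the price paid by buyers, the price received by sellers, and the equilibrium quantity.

The tax drives a wedge P_b - P_s = 69. Substituting P_s = P_b - 69 into supply: Qs = -1329.8 + 2P_b.
Market clearing requires 467.42 - 0.3P_b = -1329.8 + 2P_b; hence 1797.22 = 2.3P_b and P_b = 781.4.
So P_s = 712.4 and the quantity traded is Q = 467.42 - 0.3(781.4) = 233.

P_b = 781.4, P_s = 712.4, Q = 233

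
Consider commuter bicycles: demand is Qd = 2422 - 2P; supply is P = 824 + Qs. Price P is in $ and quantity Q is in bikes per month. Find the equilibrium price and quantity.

P* = 1082, Q* = 258

Solving each curve for Q: Qs = -824 + P.
Equating demand and supply, 2422 - 2P = -824 + P gives 3P = 3246, so P* = 1082.
Then Q* = 2422 - 2(1082) = 258.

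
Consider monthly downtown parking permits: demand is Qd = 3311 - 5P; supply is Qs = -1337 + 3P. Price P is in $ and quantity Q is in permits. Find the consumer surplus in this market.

Consumer surplus = 16483.6

The market clears where 3311 - 5P = -1337 + 3P. Rearranging, 8P = 4648, hence P* = 581.
Substitute back: Q* = 3311 - 5(581) = 406.
Demand choke price (Qd = 0): P = 3311/5 = 662.2. Consumer surplus = ½ × (662.2 - 581) × 406 = 16483.6.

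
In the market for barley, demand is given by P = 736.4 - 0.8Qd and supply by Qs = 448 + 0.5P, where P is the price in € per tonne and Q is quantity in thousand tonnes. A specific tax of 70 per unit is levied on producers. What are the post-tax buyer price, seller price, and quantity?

P_b = 290, P_s = 220, Q = 558

In direct form, Qd = 920.5 - 1.25P.
The tax drives a wedge P_b - P_s = 70. Substituting P_s = P_b - 70 into supply: Qs = 413 + 0.5P_b.
Equate demand and the shifted supply: 920.5 - 1.25P_b = 413 + 0.5P_b, giving 1.75P_b = 507.5, so P_b = 290.
So P_s = 220 and the quantity traded is Q = 920.5 - 1.25(290) = 558.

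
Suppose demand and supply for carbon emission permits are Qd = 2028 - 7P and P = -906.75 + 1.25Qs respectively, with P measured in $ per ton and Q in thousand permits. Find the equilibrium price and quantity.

Solving each curve for Q: Qs = 725.4 + 0.8P.
Equating demand and supply, 2028 - 7P = 725.4 + 0.8P gives 7.8P = 1302.6, so P* = 167.
Substitute back: Q* = 2028 - 7(167) = 859.

P* = 167, Q* = 859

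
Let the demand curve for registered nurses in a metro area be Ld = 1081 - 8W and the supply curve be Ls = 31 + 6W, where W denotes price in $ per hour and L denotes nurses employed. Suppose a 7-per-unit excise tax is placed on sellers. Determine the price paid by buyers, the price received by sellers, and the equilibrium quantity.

W_b = 78, W_s = 71, L = 457

The tax drives a wedge W_b - W_s = 7. Substituting W_s = W_b - 7 into supply: Ls = -11 + 6W_b.
Equate demand and the shifted supply: 1081 - 8W_b = -11 + 6W_b, giving 14W_b = 1092, so W_b = 78.
Then W_s = 78 - 7 = 71 and L = 1081 - 8(78) = 457.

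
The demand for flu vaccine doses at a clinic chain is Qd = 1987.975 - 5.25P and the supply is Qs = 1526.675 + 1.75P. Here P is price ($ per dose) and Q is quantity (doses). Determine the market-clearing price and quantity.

Set Qd = Qs: 1987.975 - 5.25P = 1526.675 + 1.75P, so 461.3 = 7P and P* = 65.9.
Then Q* = 1987.975 - 5.25(65.9) = 1642.

P* = 65.9, Q* = 1642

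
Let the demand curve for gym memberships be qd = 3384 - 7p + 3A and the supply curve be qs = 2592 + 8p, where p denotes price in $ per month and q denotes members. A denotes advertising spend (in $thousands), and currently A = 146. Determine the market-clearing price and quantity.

With A = 146, demand is qd = 3822 - 7p.
Set qd = qs: 3822 - 7p = 2592 + 8p, so 1230 = 15p and p* = 82.
From the demand curve, q* = 3822 - 7(82) = 3248.

p* = 82, q* = 3248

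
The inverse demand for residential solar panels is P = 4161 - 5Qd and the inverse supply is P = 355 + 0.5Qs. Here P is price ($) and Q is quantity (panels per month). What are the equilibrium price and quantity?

P* = 701, Q* = 692

In direct form, Qd = 832.2 - 0.2P and Qs = -710 + 2P.
Equating demand and supply, 832.2 - 0.2P = -710 + 2P gives 2.2P = 1542.2, so P* = 701.
Plugging P* into demand: Q* = 832.2 - 0.2(701) = 692.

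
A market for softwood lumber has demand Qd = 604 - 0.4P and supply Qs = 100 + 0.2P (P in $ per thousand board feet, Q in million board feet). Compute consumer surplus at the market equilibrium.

The market clears where 604 - 0.4P = 100 + 0.2P. Rearranging, 0.6P = 504, hence P* = 840.
Then Q* = 604 - 0.4(840) = 268.
Demand choke price (Qd = 0): P = 604/0.4 = 1510. Consumer surplus = ½ × (1510 - 840) × 268 = 89780.

Consumer surplus = 89780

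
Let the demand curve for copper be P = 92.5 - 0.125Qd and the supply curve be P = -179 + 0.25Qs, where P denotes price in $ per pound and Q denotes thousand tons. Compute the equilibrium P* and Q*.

Inverting to quantity form: Qd = 740 - 8P and Qs = 716 + 4P.
Equating demand and supply, 740 - 8P = 716 + 4P gives 12P = 24, so P* = 2.
Substitute back: Q* = 740 - 8(2) = 724.

P* = 2, Q* = 724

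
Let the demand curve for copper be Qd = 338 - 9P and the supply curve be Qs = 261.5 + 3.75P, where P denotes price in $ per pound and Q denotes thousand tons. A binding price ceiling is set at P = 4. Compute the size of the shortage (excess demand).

Shortage = 25.5

At P = 4: Qd = 302 and Qs = 276.5.
Shortage = Qd - Qs = 302 - 276.5 = 25.5.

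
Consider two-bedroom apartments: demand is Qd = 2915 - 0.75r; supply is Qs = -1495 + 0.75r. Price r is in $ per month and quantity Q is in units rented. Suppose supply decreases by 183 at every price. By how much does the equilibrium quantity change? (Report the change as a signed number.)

The market clears where 2915 - 0.75r = -1495 + 0.75r. Rearranging, 1.5r = 4410, hence r* = 2940.
Plugging r* into demand: Q* = 2915 - 0.75(2940) = 710.
After the shift, supply is Qs = -1678 + 0.75r.
The new intersection has 4593 = 1.5r, i.e. r = 3062, Q = 618.5.
ΔQ = 618.5 - 710 = -91.5.

ΔQ = -91.5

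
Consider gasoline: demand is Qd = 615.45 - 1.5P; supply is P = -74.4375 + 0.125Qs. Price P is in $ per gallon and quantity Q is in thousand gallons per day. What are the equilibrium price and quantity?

P* = 2.1, Q* = 612.3

Rewriting in direct form: Qs = 595.5 + 8P.
The market clears where 615.45 - 1.5P = 595.5 + 8P. Rearranging, 9.5P = 19.95, hence P* = 2.1.
From the demand curve, Q* = 615.45 - 1.5(2.1) = 612.3.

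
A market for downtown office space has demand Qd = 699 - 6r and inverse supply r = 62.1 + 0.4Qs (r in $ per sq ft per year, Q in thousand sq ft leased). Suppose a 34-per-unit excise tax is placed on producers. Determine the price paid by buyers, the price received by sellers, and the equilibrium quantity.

r_b = 110.5, r_s = 76.5, Q = 36

In direct form, Qs = -155.25 + 2.5r.
Producers keep r_s = r_b - 34 per unit, so supply in terms of the buyer price is Qs = -240.25 + 2.5r_b.
Market clearing requires 699 - 6r_b = -240.25 + 2.5r_b; hence 939.25 = 8.5r_b and r_b = 110.5.
Then r_s = 110.5 - 34 = 76.5 and Q = 699 - 6(110.5) = 36.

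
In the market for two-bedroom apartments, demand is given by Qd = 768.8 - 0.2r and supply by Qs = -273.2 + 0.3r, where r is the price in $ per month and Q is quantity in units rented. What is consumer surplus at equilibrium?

Consumer surplus = 309760

Equating demand and supply, 768.8 - 0.2r = -273.2 + 0.3r gives 0.5r = 1042, so r* = 2084.
Substitute back: Q* = 768.8 - 0.2(2084) = 352.
Demand choke price (Qd = 0): r = 768.8/0.2 = 3844. Consumer surplus = ½ × (3844 - 2084) × 352 = 309760.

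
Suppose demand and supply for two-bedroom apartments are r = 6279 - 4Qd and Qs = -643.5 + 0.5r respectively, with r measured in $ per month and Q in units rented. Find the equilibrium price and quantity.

r* = 2951, Q* = 832

Rewriting in direct form: Qd = 1569.75 - 0.25r.
The market clears where 1569.75 - 0.25r = -643.5 + 0.5r. Rearranging, 0.75r = 2213.25, hence r* = 2951.
From the demand curve, Q* = 1569.75 - 0.25(2951) = 832.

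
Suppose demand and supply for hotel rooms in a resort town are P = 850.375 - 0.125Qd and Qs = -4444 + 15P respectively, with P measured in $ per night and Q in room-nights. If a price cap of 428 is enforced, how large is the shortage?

In direct form, Qd = 6803 - 8P.
Evaluating both curves at the ceiling price 428 gives Qd = 3379, Qs = 1976.
Shortage = Qd - Qs = 3379 - 1976 = 1403.

Shortage = 1403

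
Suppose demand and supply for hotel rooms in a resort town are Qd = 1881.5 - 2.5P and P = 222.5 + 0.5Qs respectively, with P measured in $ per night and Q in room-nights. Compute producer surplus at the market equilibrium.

Producer surplus = 86730.25

Rewriting in direct form: Qs = -445 + 2P.
Set Qd = Qs: 1881.5 - 2.5P = -445 + 2P, so 2326.5 = 4.5P and P* = 517.
Then Q* = 1881.5 - 2.5(517) = 589.
Supply choke price (Qs = 0): P = 222.5. Producer surplus = ½ × (517 - 222.5) × 589 = 86730.25.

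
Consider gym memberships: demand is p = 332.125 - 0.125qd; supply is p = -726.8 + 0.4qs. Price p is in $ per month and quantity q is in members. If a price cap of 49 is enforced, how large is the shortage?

Shortage = 325.5

In direct form, qd = 2657 - 8p and qs = 1817 + 2.5p.
At p = 49: qd = 2265 and qs = 1939.5.
Shortage = qd - qs = 2265 - 1939.5 = 325.5.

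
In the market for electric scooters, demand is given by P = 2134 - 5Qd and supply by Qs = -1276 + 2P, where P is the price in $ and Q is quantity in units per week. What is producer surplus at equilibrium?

Producer surplus = 18496

Rewriting in direct form: Qd = 426.8 - 0.2P.
Set Qd = Qs: 426.8 - 0.2P = -1276 + 2P, so 1702.8 = 2.2P and P* = 774.
Substitute back: Q* = 426.8 - 0.2(774) = 272.
Supply choke price (Qs = 0): P = 638. Producer surplus = ½ × (774 - 638) × 272 = 18496.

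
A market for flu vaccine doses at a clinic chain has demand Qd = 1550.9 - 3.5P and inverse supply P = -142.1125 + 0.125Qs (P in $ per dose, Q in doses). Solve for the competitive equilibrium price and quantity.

Inverting to quantity form: Qs = 1136.9 + 8P.
The market clears where 1550.9 - 3.5P = 1136.9 + 8P. Rearranging, 11.5P = 414, hence P* = 36.
Plugging P* into demand: Q* = 1550.9 - 3.5(36) = 1424.9.

P* = 36, Q* = 1424.9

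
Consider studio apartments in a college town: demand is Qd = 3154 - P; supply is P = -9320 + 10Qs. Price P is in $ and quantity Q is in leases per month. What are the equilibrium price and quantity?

Rewriting in direct form: Qs = 932 + 0.1P.
The market clears where 3154 - P = 932 + 0.1P. Rearranging, 1.1P = 2222, hence P* = 2020.
From the demand curve, Q* = 3154 - 2020 = 1134.

P* = 2020, Q* = 1134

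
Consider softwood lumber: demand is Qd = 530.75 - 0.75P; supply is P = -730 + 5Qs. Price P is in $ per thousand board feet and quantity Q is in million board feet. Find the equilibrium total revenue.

Total revenue = 91935

In direct form, Qs = 146 + 0.2P.
At equilibrium Qd = Qs, so 530.75 - 0.75P = 146 + 0.2P; collecting terms, 384.75 = 0.95P and P* = 405.
Plugging P* into demand: Q* = 530.75 - 0.75(405) = 227.
Total revenue = P* × Q* = 405 × 227 = 91935.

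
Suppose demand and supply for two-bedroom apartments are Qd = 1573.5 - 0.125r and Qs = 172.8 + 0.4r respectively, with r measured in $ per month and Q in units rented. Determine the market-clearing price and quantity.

r* = 2668, Q* = 1240

At equilibrium Qd = Qs, so 1573.5 - 0.125r = 172.8 + 0.4r; collecting terms, 1400.7 = 0.525r and r* = 2668.
Substitute back: Q* = 1573.5 - 0.125(2668) = 1240.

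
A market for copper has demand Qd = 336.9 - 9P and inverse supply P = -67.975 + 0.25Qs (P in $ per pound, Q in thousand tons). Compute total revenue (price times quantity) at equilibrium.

In direct form, Qs = 271.9 + 4P.
Set Qd = Qs: 336.9 - 9P = 271.9 + 4P, so 65 = 13P and P* = 5.
From the demand curve, Q* = 336.9 - 9(5) = 291.9.
Total revenue = P* × Q* = 5 × 291.9 = 1459.5.

Total revenue = 1459.5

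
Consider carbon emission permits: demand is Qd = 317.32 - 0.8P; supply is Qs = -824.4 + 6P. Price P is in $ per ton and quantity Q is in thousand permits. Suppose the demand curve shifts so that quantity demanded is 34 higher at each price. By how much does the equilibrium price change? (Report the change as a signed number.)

Set Qd = Qs: 317.32 - 0.8P = -824.4 + 6P, so 1141.72 = 6.8P and P* = 167.9.
Plugging P* into demand: Q* = 317.32 - 0.8(167.9) = 183.
After the shift, demand is Qd = 351.32 - 0.8P.
New equilibrium: 1175.72 = 6.8P, so P = 172.9 and Q = 213.
ΔP = 172.9 - 167.9 = 5.

ΔP = 5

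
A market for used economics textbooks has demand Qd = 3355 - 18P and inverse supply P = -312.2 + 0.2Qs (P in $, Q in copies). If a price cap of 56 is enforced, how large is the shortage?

Inverting to quantity form: Qs = 1561 + 5P.
Evaluating both curves at the ceiling price 56 gives Qd = 2347, Qs = 1841.
Shortage = Qd - Qs = 2347 - 1841 = 506.

Shortage = 506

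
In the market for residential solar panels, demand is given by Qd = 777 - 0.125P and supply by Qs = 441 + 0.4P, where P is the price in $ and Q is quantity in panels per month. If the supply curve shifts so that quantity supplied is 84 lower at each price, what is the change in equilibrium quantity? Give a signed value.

The market clears where 777 - 0.125P = 441 + 0.4P. Rearranging, 0.525P = 336, hence P* = 640.
From the demand curve, Q* = 777 - 0.125(640) = 697.
After the shift, supply is Qs = 357 + 0.4P.
Re-solving, 0.525P = 420 gives P = 800 and Q = 677.
ΔQ = 677 - 697 = -20.

ΔQ = -20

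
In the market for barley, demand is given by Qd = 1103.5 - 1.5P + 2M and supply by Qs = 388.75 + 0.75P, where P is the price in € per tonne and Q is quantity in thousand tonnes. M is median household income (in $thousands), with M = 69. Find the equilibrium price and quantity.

P* = 379, Q* = 673

With M = 69, demand is Qd = 1241.5 - 1.5P.
Equating demand and supply, 1241.5 - 1.5P = 388.75 + 0.75P gives 2.25P = 852.75, so P* = 379.
Plugging P* into demand: Q* = 1241.5 - 1.5(379) = 673.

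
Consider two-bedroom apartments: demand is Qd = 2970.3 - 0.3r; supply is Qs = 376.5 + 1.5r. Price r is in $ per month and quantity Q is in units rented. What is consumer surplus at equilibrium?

Consumer surplus = 10735740

The market clears where 2970.3 - 0.3r = 376.5 + 1.5r. Rearranging, 1.8r = 2593.8, hence r* = 1441.
Then Q* = 2970.3 - 0.3(1441) = 2538.
Demand choke price (Qd = 0): r = 2970.3/0.3 = 9901. Consumer surplus = ½ × (9901 - 1441) × 2538 = 10735740.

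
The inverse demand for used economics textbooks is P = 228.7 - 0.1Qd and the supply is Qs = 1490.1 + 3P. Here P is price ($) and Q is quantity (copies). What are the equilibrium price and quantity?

Inverting to quantity form: Qd = 2287 - 10P.
At equilibrium Qd = Qs, so 2287 - 10P = 1490.1 + 3P; collecting terms, 796.9 = 13P and P* = 61.3.
Plugging P* into demand: Q* = 2287 - 10(61.3) = 1674.

P* = 61.3, Q* = 1674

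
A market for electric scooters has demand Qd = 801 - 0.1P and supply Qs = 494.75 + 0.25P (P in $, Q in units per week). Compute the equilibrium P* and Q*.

P* = 875, Q* = 713.5

Set Qd = Qs: 801 - 0.1P = 494.75 + 0.25P, so 306.25 = 0.35P and P* = 875.
From the demand curve, Q* = 801 - 0.1(875) = 713.5.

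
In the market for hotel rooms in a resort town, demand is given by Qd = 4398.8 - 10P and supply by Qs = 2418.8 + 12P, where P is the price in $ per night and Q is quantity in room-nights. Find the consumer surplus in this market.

Set Qd = Qs: 4398.8 - 10P = 2418.8 + 12P, so 1980 = 22P and P* = 90.
Substitute back: Q* = 4398.8 - 10(90) = 3498.8.
Demand choke price (Qd = 0): P = 4398.8/10 = 439.88. Consumer surplus = ½ × (439.88 - 90) × 3498.8 = 612080.072.

Consumer surplus = 612080.072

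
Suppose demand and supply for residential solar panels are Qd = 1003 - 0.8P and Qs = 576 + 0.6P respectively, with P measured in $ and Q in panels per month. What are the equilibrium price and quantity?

P* = 305, Q* = 759

Set Qd = Qs: 1003 - 0.8P = 576 + 0.6P, so 427 = 1.4P and P* = 305.
From the demand curve, Q* = 1003 - 0.8(305) = 759.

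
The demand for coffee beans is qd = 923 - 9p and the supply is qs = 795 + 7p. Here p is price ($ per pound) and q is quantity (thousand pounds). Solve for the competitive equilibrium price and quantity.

p* = 8, q* = 851

Set qd = qs: 923 - 9p = 795 + 7p, so 128 = 16p and p* = 8.
From the demand curve, q* = 923 - 9(8) = 851.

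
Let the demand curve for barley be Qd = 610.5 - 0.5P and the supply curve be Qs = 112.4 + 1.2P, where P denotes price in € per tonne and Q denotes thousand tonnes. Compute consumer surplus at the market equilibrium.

At equilibrium Qd = Qs, so 610.5 - 0.5P = 112.4 + 1.2P; collecting terms, 498.1 = 1.7P and P* = 293.
From the demand curve, Q* = 610.5 - 0.5(293) = 464.
Demand choke price (Qd = 0): P = 610.5/0.5 = 1221. Consumer surplus = ½ × (1221 - 293) × 464 = 215296.

Consumer surplus = 215296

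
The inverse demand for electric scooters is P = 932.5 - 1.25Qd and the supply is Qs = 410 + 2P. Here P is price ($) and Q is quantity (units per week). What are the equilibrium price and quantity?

P* = 120, Q* = 650

Rewriting in direct form: Qd = 746 - 0.8P.
Equating demand and supply, 746 - 0.8P = 410 + 2P gives 2.8P = 336, so P* = 120.
From the demand curve, Q* = 746 - 0.8(120) = 650.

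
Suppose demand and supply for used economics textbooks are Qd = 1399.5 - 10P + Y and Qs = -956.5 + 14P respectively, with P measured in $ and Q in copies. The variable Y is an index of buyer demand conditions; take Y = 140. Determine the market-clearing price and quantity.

P* = 104, Q* = 499.5

With Y = 140, demand is Qd = 1539.5 - 10P.
Equating demand and supply, 1539.5 - 10P = -956.5 + 14P gives 24P = 2496, so P* = 104.
Plugging P* into demand: Q* = 1539.5 - 10(104) = 499.5.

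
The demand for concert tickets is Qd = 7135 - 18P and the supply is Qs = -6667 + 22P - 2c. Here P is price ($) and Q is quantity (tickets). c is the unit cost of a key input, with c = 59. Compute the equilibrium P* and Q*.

With c = 59, supply is Qs = -6785 + 22P.
Equating demand and supply, 7135 - 18P = -6785 + 22P gives 40P = 13920, so P* = 348.
Plugging P* into demand: Q* = 7135 - 18(348) = 871.

P* = 348, Q* = 871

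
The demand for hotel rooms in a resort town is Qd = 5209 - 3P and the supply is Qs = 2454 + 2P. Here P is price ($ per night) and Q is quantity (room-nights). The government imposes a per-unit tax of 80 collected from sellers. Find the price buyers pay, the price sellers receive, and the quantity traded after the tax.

Sellers keep P_s = P_b - 80 per unit, so supply in terms of the buyer price is Qs = 2294 + 2P_b.
Equate demand and the shifted supply: 5209 - 3P_b = 2294 + 2P_b, giving 5P_b = 2915, so P_b = 583.
So P_s = 503 and the quantity traded is Q = 5209 - 3(583) = 3460.

P_b = 583, P_s = 503, Q = 3460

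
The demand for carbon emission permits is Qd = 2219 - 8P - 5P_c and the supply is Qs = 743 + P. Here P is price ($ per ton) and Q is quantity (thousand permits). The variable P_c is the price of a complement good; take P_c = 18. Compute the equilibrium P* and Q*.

P* = 154, Q* = 897

With P_c = 18, demand is Qd = 2129 - 8P.
The market clears where 2129 - 8P = 743 + P. Rearranging, 9P = 1386, hence P* = 154.
Substitute back: Q* = 2129 - 8(154) = 897.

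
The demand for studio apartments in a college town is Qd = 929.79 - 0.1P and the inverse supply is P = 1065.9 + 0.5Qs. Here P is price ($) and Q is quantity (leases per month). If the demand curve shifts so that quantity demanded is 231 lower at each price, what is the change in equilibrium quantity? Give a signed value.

ΔQ = -220

Solving each curve for Q: Qs = -2131.8 + 2P.
At equilibrium Qd = Qs, so 929.79 - 0.1P = -2131.8 + 2P; collecting terms, 3061.59 = 2.1P and P* = 1457.9.
From the demand curve, Q* = 929.79 - 0.1(1457.9) = 784.
After the shift, demand is Qd = 698.79 - 0.1P.
Re-solving, 2.1P = 2830.59 gives P = 1347.9 and Q = 564.
ΔQ = 564 - 784 = -220.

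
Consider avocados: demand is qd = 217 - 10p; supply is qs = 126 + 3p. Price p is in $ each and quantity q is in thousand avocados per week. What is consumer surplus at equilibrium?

Consumer surplus = 1080.45

Equating demand and supply, 217 - 10p = 126 + 3p gives 13p = 91, so p* = 7.
Plugging p* into demand: q* = 217 - 10(7) = 147.
Demand choke price (qd = 0): p = 217/10 = 21.7. Consumer surplus = ½ × (21.7 - 7) × 147 = 1080.45.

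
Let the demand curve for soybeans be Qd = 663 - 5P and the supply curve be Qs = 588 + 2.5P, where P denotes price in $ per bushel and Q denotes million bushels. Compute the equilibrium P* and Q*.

P* = 10, Q* = 613

At equilibrium Qd = Qs, so 663 - 5P = 588 + 2.5P; collecting terms, 75 = 7.5P and P* = 10.
Then Q* = 663 - 5(10) = 613.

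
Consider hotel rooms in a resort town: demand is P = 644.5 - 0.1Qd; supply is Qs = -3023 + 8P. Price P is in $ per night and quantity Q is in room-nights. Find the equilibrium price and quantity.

Inverting to quantity form: Qd = 6445 - 10P.
At equilibrium Qd = Qs, so 6445 - 10P = -3023 + 8P; collecting terms, 9468 = 18P and P* = 526.
Then Q* = 6445 - 10(526) = 1185.

P* = 526, Q* = 1185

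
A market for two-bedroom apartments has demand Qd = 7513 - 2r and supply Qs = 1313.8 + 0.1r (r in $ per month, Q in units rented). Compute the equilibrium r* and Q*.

r* = 2952, Q* = 1609

At equilibrium Qd = Qs, so 7513 - 2r = 1313.8 + 0.1r; collecting terms, 6199.2 = 2.1r and r* = 2952.
Substitute back: Q* = 7513 - 2(2952) = 1609.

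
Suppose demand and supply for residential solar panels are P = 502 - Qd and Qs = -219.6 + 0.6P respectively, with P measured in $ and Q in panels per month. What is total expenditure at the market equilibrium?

Total expenditure = 23001

Solving each curve for Q: Qd = 502 - P.
The market clears where 502 - P = -219.6 + 0.6P. Rearranging, 1.6P = 721.6, hence P* = 451.
Plugging P* into demand: Q* = 502 - 451 = 51.
Total expenditure = P* × Q* = 451 × 51 = 23001.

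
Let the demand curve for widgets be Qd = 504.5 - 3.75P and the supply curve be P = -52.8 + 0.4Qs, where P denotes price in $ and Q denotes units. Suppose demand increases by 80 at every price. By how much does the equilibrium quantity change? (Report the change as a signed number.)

Inverting to quantity form: Qs = 132 + 2.5P.
Set Qd = Qs: 504.5 - 3.75P = 132 + 2.5P, so 372.5 = 6.25P and P* = 59.6.
From the demand curve, Q* = 504.5 - 3.75(59.6) = 281.
After the shift, demand is Qd = 584.5 - 3.75P.
New equilibrium: 452.5 = 6.25P, so P = 72.4 and Q = 313.
ΔQ = 313 - 281 = 32.

ΔQ = 32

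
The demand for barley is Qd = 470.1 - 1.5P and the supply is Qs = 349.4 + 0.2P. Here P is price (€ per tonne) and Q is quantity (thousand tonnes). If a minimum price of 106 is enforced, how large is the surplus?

Evaluating both curves at the floor price 106 gives Qd = 311.1, Qs = 370.6.
Surplus = Qs - Qd = 370.6 - 311.1 = 59.5.

Surplus = 59.5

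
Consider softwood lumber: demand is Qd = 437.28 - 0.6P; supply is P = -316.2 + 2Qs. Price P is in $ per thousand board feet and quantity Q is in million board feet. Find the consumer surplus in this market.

Consumer surplus = 67687.5

Solving each curve for Q: Qs = 158.1 + 0.5P.
Set Qd = Qs: 437.28 - 0.6P = 158.1 + 0.5P, so 279.18 = 1.1P and P* = 253.8.
Substitute back: Q* = 437.28 - 0.6(253.8) = 285.
Demand choke price (Qd = 0): P = 437.28/0.6 = 728.8. Consumer surplus = ½ × (728.8 - 253.8) × 285 = 67687.5.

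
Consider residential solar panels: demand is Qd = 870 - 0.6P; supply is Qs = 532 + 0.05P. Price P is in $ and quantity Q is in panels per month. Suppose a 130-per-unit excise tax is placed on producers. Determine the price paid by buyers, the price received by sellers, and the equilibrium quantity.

With a tax of 130 on producers, they supply based on the net price P_s = P_b - 130, so Qs = 525.5 + 0.05P_b.
Market clearing requires 870 - 0.6P_b = 525.5 + 0.05P_b; hence 344.5 = 0.65P_b and P_b = 530.
So P_s = 400 and the quantity traded is Q = 870 - 0.6(530) = 552.

P_b = 530, P_s = 400, Q = 552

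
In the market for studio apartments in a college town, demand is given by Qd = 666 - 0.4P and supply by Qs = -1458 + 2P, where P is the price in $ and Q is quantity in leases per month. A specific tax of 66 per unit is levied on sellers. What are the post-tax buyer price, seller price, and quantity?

The tax drives a wedge P_b - P_s = 66. Substituting P_s = P_b - 66 into supply: Qs = -1590 + 2P_b.
Equate demand and the shifted supply: 666 - 0.4P_b = -1590 + 2P_b, giving 2.4P_b = 2256, so P_b = 940.
Then P_s = 940 - 66 = 874 and Q = 666 - 0.4(940) = 290.

P_b = 940, P_s = 874, Q = 290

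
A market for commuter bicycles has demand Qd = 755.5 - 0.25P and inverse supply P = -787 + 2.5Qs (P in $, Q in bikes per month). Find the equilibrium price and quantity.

P* = 678, Q* = 586

In direct form, Qs = 314.8 + 0.4P.
Set Qd = Qs: 755.5 - 0.25P = 314.8 + 0.4P, so 440.7 = 0.65P and P* = 678.
Then Q* = 755.5 - 0.25(678) = 586.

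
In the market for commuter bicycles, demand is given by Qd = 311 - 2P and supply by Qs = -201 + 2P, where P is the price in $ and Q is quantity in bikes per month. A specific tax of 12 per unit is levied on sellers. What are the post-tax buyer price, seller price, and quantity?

With a tax of 12 on sellers, they supply based on the net price P_s = P_b - 12, so Qs = -225 + 2P_b.
Market clearing requires 311 - 2P_b = -225 + 2P_b; hence 536 = 4P_b and P_b = 134.
Then P_s = 134 - 12 = 122 and Q = 311 - 2(134) = 43.

P_b = 134, P_s = 122, Q = 43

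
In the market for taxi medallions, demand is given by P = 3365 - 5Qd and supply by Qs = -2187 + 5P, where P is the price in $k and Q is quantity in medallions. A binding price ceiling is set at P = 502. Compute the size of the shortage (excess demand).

Shortage = 249.6

In direct form, Qd = 673 - 0.2P.
With P fixed at 502, quantity demanded is 572.6 and quantity supplied is 323.
Shortage = Qd - Qs = 572.6 - 323 = 249.6.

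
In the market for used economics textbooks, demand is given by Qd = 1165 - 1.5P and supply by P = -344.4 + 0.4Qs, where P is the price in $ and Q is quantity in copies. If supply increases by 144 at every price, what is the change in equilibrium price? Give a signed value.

Inverting to quantity form: Qs = 861 + 2.5P.
At equilibrium Qd = Qs, so 1165 - 1.5P = 861 + 2.5P; collecting terms, 304 = 4P and P* = 76.
Plugging P* into demand: Q* = 1165 - 1.5(76) = 1051.
After the shift, supply is Qs = 1005 + 2.5P.
New equilibrium: 160 = 4P, so P = 40 and Q = 1105.
ΔP = 40 - 76 = -36.

ΔP = -36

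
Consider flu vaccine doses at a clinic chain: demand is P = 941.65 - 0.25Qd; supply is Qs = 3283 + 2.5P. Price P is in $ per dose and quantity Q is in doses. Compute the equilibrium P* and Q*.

P* = 74.4, Q* = 3469

Inverting to quantity form: Qd = 3766.6 - 4P.
Set Qd = Qs: 3766.6 - 4P = 3283 + 2.5P, so 483.6 = 6.5P and P* = 74.4.
From the demand curve, Q* = 3766.6 - 4(74.4) = 3469.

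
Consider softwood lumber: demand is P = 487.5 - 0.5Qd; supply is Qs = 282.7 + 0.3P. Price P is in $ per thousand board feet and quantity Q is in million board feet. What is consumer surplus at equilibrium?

Inverting to quantity form: Qd = 975 - 2P.
The market clears where 975 - 2P = 282.7 + 0.3P. Rearranging, 2.3P = 692.3, hence P* = 301.
Substitute back: Q* = 975 - 2(301) = 373.
Demand choke price (Qd = 0): P = 975/2 = 487.5. Consumer surplus = ½ × (487.5 - 301) × 373 = 34782.25.

Consumer surplus = 34782.25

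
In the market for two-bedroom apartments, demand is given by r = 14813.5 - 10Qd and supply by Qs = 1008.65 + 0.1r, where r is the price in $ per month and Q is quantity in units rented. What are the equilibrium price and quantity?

Inverting to quantity form: Qd = 1481.35 - 0.1r.
The market clears where 1481.35 - 0.1r = 1008.65 + 0.1r. Rearranging, 0.2r = 472.7, hence r* = 2363.5.
Substitute back: Q* = 1481.35 - 0.1(2363.5) = 1245.

r* = 2363.5, Q* = 1245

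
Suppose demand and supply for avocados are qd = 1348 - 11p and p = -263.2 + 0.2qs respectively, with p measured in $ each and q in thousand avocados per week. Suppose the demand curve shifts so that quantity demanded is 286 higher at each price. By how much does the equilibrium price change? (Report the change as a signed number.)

Δp = 17.875

Inverting to quantity form: qs = 1316 + 5p.
The market clears where 1348 - 11p = 1316 + 5p. Rearranging, 16p = 32, hence p* = 2.
From the demand curve, q* = 1348 - 11(2) = 1326.
After the shift, demand is qd = 1634 - 11p.
Re-solving, 16p = 318 gives p = 19.875 and q = 1415.375.
Δp = 19.875 - 2 = 17.875.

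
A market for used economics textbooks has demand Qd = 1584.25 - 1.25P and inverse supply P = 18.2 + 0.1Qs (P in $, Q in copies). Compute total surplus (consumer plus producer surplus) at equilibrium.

Solving each curve for Q: Qs = -182 + 10P.
At equilibrium Qd = Qs, so 1584.25 - 1.25P = -182 + 10P; collecting terms, 1766.25 = 11.25P and P* = 157.
From the demand curve, Q* = 1584.25 - 1.25(157) = 1388.
Demand choke price = 1267.4; supply choke price = 18.2. CS = ½(1267.4 - 157)(1388) = 770617.6; PS = ½(157 - 18.2)(1388) = 96327.2. Total surplus = 866944.8.

Total surplus = 866944.8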